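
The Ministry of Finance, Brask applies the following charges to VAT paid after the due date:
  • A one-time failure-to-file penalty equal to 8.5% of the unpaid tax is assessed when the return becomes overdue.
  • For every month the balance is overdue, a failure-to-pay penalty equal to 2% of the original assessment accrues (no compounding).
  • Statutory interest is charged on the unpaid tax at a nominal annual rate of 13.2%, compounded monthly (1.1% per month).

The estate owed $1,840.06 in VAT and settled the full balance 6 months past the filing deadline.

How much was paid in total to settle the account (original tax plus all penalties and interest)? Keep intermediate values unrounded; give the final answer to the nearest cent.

Failure-to-file penalty: 8.5% × $1,840.06 = $156.41…
Failure-to-pay penalty: 6 × 2% × $1,840.06 = $220.81…
Interest: $1,840.06 × ((1 + 0.011)^6 − 1) = $1,840.06 × 0.0678418… = $124.8331…
Total = $1,840.06 + $377.2123 + $124.8331… = $2,342.11

$2,342.11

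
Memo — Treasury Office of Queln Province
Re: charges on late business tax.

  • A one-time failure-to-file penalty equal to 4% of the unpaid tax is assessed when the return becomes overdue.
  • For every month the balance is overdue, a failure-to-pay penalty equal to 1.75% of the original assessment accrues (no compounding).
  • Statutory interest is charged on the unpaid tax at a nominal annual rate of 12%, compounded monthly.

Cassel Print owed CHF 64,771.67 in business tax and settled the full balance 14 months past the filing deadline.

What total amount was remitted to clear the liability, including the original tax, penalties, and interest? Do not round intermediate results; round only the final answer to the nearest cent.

CHF 92,913.29

Failure-to-file penalty: 4% × CHF 64,771.67 = CHF 2,590.87…
Failure-to-pay penalty = 1.75% × CHF 64,771.67 × 14 mo = CHF 15,869.06…
Interest (12%/yr ÷ 12 = 1%/month): CHF 64,771.67 × ((1 + 0.01)^14 − 1) = CHF 9,681.6944…
Total = CHF 64,771.67 + CHF 18,459.9260… + CHF 9,681.6944… = CHF 92,913.29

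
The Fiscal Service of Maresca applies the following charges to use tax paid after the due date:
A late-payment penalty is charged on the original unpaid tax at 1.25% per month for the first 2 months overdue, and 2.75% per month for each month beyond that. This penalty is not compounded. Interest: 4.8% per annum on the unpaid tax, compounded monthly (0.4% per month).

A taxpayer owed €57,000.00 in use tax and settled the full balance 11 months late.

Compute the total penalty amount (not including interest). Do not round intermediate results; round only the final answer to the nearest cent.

Penalty, months 1–2: 2 × 1.25% × €57,000.00 = €1,425.00
Penalty, months 3–11: 9 × 2.75% × €57,000.00 = €14,107.50
Total penalty = €1,425.00 + €14,107.50 = €15,532.50

€15,532.50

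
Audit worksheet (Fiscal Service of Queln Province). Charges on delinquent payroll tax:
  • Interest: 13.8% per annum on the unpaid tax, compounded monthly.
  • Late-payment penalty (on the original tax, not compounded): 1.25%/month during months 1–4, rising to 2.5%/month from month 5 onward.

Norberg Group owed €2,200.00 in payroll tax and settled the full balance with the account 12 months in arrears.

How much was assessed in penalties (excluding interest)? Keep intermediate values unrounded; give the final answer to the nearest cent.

€550.00

Penalty, months 1–4: 4 × 1.25% × €2,200.00 = €110.00
Penalty, months 5–12: 8 × 2.5% × €2,200.00 = €440.00
Total penalty = €110.00 + €440.00 = €550.00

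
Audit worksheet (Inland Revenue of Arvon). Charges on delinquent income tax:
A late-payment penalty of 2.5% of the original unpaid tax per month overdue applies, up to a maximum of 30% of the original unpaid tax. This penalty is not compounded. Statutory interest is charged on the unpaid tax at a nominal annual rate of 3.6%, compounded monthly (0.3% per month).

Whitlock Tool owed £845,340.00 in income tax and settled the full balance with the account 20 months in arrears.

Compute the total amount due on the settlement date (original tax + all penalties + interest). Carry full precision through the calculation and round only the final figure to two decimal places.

£1,151,134.29

Penalty (uncapped): 20 × 2.5% × £845,340.00 = £422,670.00; cap = 30% × £845,340.00 = £253,602.00 → penalty = £253,602.00
Interest: £845,340.00 × ((1 + 0.003)^20 − 1) = £845,340.00 × 0.0617412… = £52,192.2859…
Total = £845,340.00 + £253,602.0000 + £52,192.2859… = £1,151,134.29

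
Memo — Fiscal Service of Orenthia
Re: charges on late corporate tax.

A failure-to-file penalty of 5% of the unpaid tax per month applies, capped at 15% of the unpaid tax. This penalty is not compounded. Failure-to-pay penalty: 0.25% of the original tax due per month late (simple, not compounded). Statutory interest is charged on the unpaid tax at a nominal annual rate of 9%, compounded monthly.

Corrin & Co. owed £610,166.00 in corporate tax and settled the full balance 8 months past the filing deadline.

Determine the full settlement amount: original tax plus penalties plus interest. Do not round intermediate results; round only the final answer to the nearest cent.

Failure-to-file: 8 × 5% × £610,166.00 = £244,066.40, capped at 15% × £610,166.00 = £91,524.90
Failure-to-pay penalty: 8 × 0.25% × £610,166.00 = £12,203.32
Interest (9%/yr ÷ 12 = 0.75%/month): £610,166.00 × ((1 + 0.0075)^8 − 1) = £37,585.5226…
Total = £610,166.00 + £103,728.2200 + £37,585.5226… = £751,479.74

£751,479.74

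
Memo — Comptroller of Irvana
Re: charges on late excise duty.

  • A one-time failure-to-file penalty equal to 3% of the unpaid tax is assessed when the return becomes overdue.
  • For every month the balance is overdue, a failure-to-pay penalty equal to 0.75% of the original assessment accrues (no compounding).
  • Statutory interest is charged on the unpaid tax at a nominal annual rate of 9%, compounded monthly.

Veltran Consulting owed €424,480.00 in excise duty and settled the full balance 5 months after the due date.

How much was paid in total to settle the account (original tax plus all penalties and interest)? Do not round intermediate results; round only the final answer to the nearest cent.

Failure-to-file penalty: 3% × €424,480.00 = €12,734.40
Failure-to-pay penalty = 0.75% × €424,480.00 × 5 mo = €15,918.00
Interest (9%/yr ÷ 12 = 0.75%/month): €424,480.00 × ((1 + 0.0075)^5 − 1) = €16,158.5675…
Total = €424,480.00 + €28,652.4000 + €16,158.5675… = €469,290.97

€469,290.97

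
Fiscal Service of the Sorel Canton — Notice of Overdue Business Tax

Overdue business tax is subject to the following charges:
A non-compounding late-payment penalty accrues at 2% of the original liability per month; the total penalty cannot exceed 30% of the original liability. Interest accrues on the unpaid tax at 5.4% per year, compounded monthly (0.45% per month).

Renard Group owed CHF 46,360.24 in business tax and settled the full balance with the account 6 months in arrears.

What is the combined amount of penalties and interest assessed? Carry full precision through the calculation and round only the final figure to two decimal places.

CHF 6,829.12

Penalty: 6 × 2% × CHF 46,360.24 = CHF 5,563.23… (below the 30% cap of CHF 13,908.07…)
Interest: CHF 46,360.24 × ((1 + 0.0045)^6 − 1) = CHF 46,360.24 × 0.0273056… = CHF 1,265.8932…
Penalties + interest = CHF 5,563.2288 + CHF 1,265.8932… = CHF 6,829.12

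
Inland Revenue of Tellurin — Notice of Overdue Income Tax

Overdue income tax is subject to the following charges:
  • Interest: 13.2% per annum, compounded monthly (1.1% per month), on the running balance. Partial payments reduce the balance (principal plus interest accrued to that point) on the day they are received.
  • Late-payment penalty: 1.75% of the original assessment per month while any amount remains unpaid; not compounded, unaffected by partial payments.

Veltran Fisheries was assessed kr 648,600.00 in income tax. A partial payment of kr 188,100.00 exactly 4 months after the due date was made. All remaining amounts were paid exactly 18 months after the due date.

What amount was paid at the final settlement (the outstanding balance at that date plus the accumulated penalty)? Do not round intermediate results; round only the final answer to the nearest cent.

Balance at month 4: kr 648,600.0000 × (1 + 0.011)^4 = kr 677,612.7462…
After kr 188,100.00 payment: kr 677,612.7462… − kr 188,100.00 = kr 489,512.7462…
Balance at month 18: kr 489,512.7462… × (1 + 0.011)^14 = kr 570,532.2297…
Penalty: 18 × 1.75% × kr 648,600.00 = kr 204,309.00
Final settlement = outstanding balance + penalty = kr 570,532.2297… + kr 204,309.00 = kr 774,841.23

kr 774,841.23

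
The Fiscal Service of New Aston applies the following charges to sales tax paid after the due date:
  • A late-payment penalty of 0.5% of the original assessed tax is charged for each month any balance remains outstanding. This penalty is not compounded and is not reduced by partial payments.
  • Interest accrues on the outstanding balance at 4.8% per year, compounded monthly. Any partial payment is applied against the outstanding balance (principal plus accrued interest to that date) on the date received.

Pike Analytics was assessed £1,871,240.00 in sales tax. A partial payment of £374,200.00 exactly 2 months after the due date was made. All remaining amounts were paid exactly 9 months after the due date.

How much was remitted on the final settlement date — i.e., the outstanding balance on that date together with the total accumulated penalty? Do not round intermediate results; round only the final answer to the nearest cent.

Monthly rate = 4.8% ÷ 12 = 0.4%
Balance at month 2: £1,871,240.0000 × (1 + 0.004)^2 = £1,886,239.8598…
After £374,200.00 payment: £1,886,239.8598… − £374,200.00 = £1,512,039.8598…
Balance at month 9: £1,512,039.8598… × (1 + 0.004)^7 = £1,554,888.4219…
Penalty: 9 × 0.5% × £1,871,240.00 = £84,205.80
Final settlement = outstanding balance + penalty = £1,554,888.4219… + £84,205.80 = £1,639,094.22

£1,639,094.22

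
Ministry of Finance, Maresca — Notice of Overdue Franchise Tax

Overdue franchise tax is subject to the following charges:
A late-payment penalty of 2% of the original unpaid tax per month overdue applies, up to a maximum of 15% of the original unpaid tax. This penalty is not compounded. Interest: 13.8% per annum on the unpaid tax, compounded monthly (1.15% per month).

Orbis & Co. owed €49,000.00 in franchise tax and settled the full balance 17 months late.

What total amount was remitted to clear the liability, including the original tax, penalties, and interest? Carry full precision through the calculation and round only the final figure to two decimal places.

€66,863.59

Penalty (uncapped): 17 × 2% × €49,000.00 = €16,660.00; cap = 15% × €49,000.00 = €7,350.00 → penalty = €7,350.00
Interest: €49,000.00 × ((1 + 0.0115)^17 − 1) = €49,000.00 × 0.2145631… = €10,513.5917…
Total = €49,000.00 + €7,350.0000 + €10,513.5917… = €66,863.59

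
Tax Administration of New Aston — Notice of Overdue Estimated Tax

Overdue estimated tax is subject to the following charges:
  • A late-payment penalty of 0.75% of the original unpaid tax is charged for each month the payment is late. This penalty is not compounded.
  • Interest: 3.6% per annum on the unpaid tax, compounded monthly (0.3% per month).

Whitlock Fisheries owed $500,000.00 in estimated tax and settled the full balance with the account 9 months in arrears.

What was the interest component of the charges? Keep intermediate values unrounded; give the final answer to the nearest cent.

Interest: $500,000.00 × ((1 + 0.003)^9 − 1) = $500,000.00 × 0.0273263… = $13,663.1391…

$13,663.14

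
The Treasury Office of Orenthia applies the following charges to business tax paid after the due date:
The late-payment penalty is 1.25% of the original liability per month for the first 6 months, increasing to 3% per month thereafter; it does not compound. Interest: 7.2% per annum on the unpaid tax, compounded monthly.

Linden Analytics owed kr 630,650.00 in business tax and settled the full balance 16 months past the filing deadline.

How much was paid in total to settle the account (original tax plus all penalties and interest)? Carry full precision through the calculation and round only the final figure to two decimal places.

Penalty, months 1–6: 6 × 1.25% × kr 630,650.00 = kr 47,298.75
Penalty, months 7–16: 10 × 3% × kr 630,650.00 = kr 189,195.00
Interest (7.2%/yr ÷ 12 = 0.6%/month): kr 630,650.00 × ((1 + 0.006)^16 − 1) = kr 63,344.6006…
Total = kr 630,650.00 + kr 236,493.7500 + kr 63,344.6006… = kr 930,488.35

kr 930,488.35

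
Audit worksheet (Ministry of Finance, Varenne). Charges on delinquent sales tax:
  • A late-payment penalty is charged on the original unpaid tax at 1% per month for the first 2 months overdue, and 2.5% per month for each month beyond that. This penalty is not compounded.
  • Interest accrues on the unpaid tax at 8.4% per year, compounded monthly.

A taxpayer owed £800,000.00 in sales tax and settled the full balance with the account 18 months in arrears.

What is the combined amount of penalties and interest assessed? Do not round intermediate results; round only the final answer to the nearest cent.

Penalty, months 1–2: 2 × 1% × £800,000.00 = £16,000.00
Penalty, months 3–18: 16 × 2.5% × £800,000.00 = £320,000.00
Interest (8.4%/yr ÷ 12 = 0.7%/month): £800,000.00 × ((1 + 0.007)^18 − 1) = £107,027.5050…
Penalties + interest = £336,000.0000 + £107,027.5050… = £443,027.51

£443,027.51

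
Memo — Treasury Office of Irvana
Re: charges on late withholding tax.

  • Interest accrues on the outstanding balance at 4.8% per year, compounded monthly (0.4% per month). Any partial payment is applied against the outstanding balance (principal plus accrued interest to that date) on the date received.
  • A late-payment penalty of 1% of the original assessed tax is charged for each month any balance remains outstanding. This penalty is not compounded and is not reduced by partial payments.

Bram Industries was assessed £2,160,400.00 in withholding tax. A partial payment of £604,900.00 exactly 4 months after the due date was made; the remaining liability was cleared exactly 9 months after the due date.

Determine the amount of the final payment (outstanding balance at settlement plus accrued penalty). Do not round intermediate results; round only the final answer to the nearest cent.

Balance at month 4: £2,160,400.0000 × (1 + 0.004)^4 = £2,195,174.3520…
After £604,900.00 payment: £2,195,174.3520… − £604,900.00 = £1,590,274.3520…
Balance at month 9: £1,590,274.3520… × (1 + 0.004)^5 = £1,622,335.3028…
Penalty: 9 × 1% × £2,160,400.00 = £194,436.00
Final settlement = outstanding balance + penalty = £1,622,335.3028… + £194,436.00 = £1,816,771.30

£1,816,771.30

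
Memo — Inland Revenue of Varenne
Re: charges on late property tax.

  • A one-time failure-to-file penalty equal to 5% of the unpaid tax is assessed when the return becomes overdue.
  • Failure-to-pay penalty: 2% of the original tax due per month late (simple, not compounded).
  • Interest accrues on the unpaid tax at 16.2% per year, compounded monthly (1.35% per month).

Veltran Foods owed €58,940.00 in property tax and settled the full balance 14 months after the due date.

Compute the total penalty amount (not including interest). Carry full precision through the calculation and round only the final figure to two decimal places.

Failure-to-file penalty: 5% × €58,940.00 = €2,947.00
Failure-to-pay penalty: 14 × 2% × €58,940.00 = €16,503.20
Total penalty = €2,947.00 + €16,503.20 = €19,450.20

€19,450.20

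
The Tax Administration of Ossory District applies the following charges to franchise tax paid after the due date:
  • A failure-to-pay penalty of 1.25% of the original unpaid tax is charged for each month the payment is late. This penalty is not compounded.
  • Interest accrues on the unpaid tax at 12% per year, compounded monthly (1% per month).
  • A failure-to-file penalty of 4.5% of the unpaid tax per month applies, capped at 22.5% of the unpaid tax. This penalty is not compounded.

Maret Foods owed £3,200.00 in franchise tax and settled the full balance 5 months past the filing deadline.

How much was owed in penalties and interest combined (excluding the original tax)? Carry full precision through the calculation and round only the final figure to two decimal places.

Failure-to-file: 5 × 4.5% × £3,200.00 = £720.00, capped at 22.5% × £3,200.00 = £720.00
Failure-to-pay penalty = 1.25% × £3,200.00 × 5 mo = £200.00
Interest: £3,200.00 × ((1 + 0.01)^5 − 1) = £3,200.00 × 0.0510101… = £163.2322…
Penalties + interest = £920.0000 + £163.2322… = £1,083.23

£1,083.23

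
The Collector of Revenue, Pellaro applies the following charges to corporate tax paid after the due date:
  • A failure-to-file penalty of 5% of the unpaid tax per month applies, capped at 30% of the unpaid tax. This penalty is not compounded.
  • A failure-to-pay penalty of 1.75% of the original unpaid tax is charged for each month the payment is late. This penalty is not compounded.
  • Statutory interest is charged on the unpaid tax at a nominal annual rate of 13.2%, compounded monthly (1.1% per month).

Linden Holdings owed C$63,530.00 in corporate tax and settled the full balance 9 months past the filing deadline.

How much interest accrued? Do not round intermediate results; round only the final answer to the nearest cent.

Interest: C$63,530.00 × ((1 + 0.011)^9 − 1) = C$63,530.00 × 0.1034697… = C$6,573.4281…

C$6,573.43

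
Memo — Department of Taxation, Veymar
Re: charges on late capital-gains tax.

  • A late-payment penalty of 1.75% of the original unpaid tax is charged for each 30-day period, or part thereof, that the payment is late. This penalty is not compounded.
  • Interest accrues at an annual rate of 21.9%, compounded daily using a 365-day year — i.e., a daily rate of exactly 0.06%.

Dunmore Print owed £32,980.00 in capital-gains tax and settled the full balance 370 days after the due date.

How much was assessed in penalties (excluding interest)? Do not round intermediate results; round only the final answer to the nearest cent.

Penalty periods: ⌈370/30⌉ = 13; penalty = 13 × 1.75% × £32,980.00 = £7,502.95

£7,502.95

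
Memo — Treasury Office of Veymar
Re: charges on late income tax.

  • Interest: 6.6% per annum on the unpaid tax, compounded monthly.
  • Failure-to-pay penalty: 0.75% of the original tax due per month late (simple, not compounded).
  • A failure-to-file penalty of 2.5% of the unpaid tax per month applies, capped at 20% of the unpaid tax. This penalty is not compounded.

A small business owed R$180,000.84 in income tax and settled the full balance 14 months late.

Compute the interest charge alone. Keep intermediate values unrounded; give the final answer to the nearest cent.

R$14,366.63

Interest (6.6%/yr ÷ 12 = 0.55%/month): R$180,000.84 × ((1 + 0.0055)^14 − 1) = R$14,366.6296…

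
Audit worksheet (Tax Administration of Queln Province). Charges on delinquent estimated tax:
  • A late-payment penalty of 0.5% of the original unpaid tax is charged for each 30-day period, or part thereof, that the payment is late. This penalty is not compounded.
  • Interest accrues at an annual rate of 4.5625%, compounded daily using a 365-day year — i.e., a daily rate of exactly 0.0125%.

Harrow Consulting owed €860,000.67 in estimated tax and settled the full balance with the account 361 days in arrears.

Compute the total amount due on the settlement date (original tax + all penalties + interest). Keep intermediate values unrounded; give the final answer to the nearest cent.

Penalty periods: ⌈361/30⌉ = 13; penalty = 13 × 0.5% × €860,000.67 = €55,900.04…
Interest: €860,000.67 × ((1 + 0.000125)^361 − 1) = €860,000.67 × 0.04615567… = €39,693.9083…
Total = €860,000.67 + €55,900.0436… + €39,693.9083… = €955,594.62

€955,594.62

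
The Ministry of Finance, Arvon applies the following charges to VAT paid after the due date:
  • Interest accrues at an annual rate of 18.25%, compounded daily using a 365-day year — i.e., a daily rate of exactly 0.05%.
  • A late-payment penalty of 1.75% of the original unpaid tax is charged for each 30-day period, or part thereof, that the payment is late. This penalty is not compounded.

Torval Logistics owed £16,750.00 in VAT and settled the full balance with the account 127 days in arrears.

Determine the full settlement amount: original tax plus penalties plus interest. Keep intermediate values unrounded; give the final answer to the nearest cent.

£19,313.46

Penalty periods: ⌈127/30⌉ = 5; penalty = 5 × 1.75% × £16,750.00 = £1,465.63…
Interest: £16,750.00 × ((1 + 0.0005)^127 − 1) = £16,750.00 × 0.06554258… = £1,097.8381…
Total = £16,750.00 + £1,465.6250 + £1,097.8381… = £19,313.46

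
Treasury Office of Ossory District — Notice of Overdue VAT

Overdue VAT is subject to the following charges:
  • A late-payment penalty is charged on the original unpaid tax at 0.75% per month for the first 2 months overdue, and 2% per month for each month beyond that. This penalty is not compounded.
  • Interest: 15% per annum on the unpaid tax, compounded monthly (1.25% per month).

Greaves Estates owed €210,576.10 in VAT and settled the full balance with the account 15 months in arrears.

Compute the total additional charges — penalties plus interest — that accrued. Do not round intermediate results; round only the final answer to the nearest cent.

Penalty, months 1–2: 2 × 0.75% × €210,576.10 = €3,158.64…
Penalty, months 3–15: 13 × 2% × €210,576.10 = €54,749.79…
Interest: €210,576.10 × ((1 + 0.0125)^15 − 1) = €210,576.10 × 0.2048292… = €43,132.1305…
Penalties + interest = €57,908.4275 + €43,132.1305… = €101,040.56

€101,040.56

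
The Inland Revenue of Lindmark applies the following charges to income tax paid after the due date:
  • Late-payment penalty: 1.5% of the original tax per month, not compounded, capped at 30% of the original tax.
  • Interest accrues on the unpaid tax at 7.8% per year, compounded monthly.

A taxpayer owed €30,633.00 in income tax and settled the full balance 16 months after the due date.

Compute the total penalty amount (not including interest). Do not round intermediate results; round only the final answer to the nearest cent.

Penalty: 16 × 1.5% × €30,633.00 = €7,351.92 (below the 30% cap of €9,189.90)

€7,351.92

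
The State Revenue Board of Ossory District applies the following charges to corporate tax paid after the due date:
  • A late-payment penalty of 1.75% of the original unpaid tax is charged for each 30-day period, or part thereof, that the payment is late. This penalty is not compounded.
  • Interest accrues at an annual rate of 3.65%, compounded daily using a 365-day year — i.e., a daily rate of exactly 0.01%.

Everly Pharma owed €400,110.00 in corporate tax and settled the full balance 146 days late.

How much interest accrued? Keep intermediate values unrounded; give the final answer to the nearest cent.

€5,884.16

Interest: €400,110.00 × ((1 + 0.0001)^146 − 1) = €400,110.00 × 0.01470636… = €5,884.1617…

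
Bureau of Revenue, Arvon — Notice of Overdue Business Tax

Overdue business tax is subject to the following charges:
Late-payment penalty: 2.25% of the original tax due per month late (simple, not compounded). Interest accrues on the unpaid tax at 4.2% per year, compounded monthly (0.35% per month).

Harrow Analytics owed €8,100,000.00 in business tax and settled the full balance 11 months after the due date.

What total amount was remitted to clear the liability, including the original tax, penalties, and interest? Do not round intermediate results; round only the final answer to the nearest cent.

Late-payment penalty = 2.25% × €8,100,000.00 × 11 mo = €2,004,750.00
Interest: €8,100,000.00 × ((1 + 0.0035)^11 − 1) = €8,100,000.00 × 0.0391809… = €317,365.0805…
Total = €8,100,000.00 + €2,004,750.0000 + €317,365.0805… = €10,422,115.08

€10,422,115.08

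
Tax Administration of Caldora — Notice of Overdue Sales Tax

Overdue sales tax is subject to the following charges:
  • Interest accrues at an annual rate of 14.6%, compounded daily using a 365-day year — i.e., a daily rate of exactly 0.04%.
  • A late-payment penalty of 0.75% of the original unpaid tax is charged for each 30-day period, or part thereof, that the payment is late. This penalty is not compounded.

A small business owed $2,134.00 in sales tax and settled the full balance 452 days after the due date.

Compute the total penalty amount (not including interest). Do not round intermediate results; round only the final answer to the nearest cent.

Penalty periods: ⌈452/30⌉ = 16; penalty = 16 × 0.75% × $2,134.00 = $256.08

$256.08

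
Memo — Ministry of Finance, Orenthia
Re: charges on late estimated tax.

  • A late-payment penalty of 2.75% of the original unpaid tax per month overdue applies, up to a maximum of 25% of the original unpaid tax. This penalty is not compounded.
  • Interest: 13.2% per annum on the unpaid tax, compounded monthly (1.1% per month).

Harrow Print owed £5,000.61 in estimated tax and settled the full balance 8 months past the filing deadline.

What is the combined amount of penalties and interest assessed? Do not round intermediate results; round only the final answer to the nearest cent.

Penalty: 8 × 2.75% × £5,000.61 = £1,100.13… (below the 25% cap of £1,250.15…)
Interest: £5,000.61 × ((1 + 0.011)^8 − 1) = £5,000.61 × 0.0914636… = £457.3736…
Penalties + interest = £1,100.1342 + £457.3736… = £1,557.51

£1,557.51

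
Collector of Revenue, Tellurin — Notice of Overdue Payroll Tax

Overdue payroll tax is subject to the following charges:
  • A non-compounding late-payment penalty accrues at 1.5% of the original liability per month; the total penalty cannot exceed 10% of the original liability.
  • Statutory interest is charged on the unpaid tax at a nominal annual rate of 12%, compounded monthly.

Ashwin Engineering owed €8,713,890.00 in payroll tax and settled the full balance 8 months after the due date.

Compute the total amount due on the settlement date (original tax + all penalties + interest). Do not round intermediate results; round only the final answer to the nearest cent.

€10,307,283.22

Penalty (uncapped): 8 × 1.5% × €8,713,890.00 = €1,045,666.80; cap = 10% × €8,713,890.00 = €871,389.00 → penalty = €871,389.00
Interest (12%/yr ÷ 12 = 1%/month): €8,713,890.00 × ((1 + 0.01)^8 − 1) = €722,004.2186…
Total = €8,713,890.00 + €871,389.0000 + €722,004.2186… = €10,307,283.22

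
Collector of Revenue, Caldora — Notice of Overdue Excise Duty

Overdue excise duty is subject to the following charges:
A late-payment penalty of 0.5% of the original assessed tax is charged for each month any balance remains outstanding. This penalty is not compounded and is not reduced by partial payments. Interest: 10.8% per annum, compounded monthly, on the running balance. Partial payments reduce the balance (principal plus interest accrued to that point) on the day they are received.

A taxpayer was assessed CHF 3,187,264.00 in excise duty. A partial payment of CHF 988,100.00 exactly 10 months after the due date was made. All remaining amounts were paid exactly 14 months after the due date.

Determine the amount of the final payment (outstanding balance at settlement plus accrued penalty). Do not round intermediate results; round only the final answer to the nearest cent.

Monthly rate = 10.8% ÷ 12 = 0.9%
Balance at month 10: CHF 3,187,264.0000 × (1 + 0.009)^10 = CHF 3,486,018.5984…
After CHF 988,100.00 payment: CHF 3,486,018.5984… − CHF 988,100.00 = CHF 2,497,918.5984…
Balance at month 14: CHF 2,497,918.5984… × (1 + 0.009)^4 = CHF 2,589,064.9567…
Penalty: 14 × 0.5% × CHF 3,187,264.00 = CHF 223,108.48
Final settlement = outstanding balance + penalty = CHF 2,589,064.9567… + CHF 223,108.48 = CHF 2,812,173.44

CHF 2,812,173.44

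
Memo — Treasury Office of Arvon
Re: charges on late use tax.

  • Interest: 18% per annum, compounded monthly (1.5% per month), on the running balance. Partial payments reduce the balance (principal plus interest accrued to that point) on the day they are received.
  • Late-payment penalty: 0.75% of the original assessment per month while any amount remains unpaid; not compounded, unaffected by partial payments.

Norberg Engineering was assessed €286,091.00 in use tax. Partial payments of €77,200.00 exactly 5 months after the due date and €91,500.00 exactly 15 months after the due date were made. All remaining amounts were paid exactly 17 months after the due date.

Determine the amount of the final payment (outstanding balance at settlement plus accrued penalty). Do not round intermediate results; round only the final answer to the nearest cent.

€218,400.32

Balance at month 5: €286,091.0000 × (1 + 0.015)^5 = €308,201.2580…
After €77,200.00 payment: €308,201.2580… − €77,200.00 = €231,001.2580…
Balance at month 15: €231,001.2580… × (1 + 0.015)^10 = €268,086.3905…
After €91,500.00 payment: €268,086.3905… − €91,500.00 = €176,586.3905…
Balance at month 17: €176,586.3905… × (1 + 0.015)^2 = €181,923.7141…
Penalty: 17 × 0.75% × €286,091.00 = €36,476.60…
Final settlement = outstanding balance + penalty = €181,923.7141… + €36,476.60… = €218,400.32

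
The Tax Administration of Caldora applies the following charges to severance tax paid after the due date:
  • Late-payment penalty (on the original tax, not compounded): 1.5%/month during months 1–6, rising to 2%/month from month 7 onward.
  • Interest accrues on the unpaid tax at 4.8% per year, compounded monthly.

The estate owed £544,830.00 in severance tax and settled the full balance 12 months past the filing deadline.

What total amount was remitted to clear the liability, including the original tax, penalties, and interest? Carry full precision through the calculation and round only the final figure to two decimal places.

Penalty, months 1–6: 6 × 1.5% × £544,830.00 = £49,034.70
Penalty, months 7–12: 6 × 2% × £544,830.00 = £65,379.60
Interest (4.8%/yr ÷ 12 = 0.4%/month): £544,830.00 × ((1 + 0.004)^12 − 1) = £26,734.9212…
Total = £544,830.00 + £114,414.3000 + £26,734.9212… = £685,979.22

£685,979.22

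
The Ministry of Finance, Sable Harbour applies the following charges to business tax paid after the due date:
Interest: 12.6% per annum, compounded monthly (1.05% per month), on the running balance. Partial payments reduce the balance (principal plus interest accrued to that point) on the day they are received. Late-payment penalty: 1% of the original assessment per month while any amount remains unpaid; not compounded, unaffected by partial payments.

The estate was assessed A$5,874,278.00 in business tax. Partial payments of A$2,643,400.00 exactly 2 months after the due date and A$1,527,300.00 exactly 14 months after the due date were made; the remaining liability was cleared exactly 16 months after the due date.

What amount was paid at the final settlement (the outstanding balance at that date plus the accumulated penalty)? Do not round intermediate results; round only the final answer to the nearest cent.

Balance at month 2: A$5,874,278.0000 × (1 + 0.0105)^2 = A$5,998,285.4771…
After A$2,643,400.00 payment: A$5,998,285.4771… − A$2,643,400.00 = A$3,354,885.4771…
Balance at month 14: A$3,354,885.4771… × (1 + 0.0105)^12 = A$3,802,887.8141…
After A$1,527,300.00 payment: A$3,802,887.8141… − A$1,527,300.00 = A$2,275,587.8141…
Balance at month 16: A$2,275,587.8141… × (1 + 0.0105)^2 = A$2,323,626.0418…
Penalty: 16 × 1% × A$5,874,278.00 = A$939,884.48
Final settlement = outstanding balance + penalty = A$2,323,626.0418… + A$939,884.48 = A$3,263,510.52

A$3,263,510.52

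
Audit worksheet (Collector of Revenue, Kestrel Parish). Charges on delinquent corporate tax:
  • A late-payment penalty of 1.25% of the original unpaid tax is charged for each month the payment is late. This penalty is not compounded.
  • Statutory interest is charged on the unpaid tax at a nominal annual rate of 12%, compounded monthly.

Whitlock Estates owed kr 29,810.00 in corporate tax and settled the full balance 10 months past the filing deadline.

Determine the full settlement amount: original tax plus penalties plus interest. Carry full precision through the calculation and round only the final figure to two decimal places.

kr 36,655.04

Late-payment penalty: 10 × 1.25% × kr 29,810.00 = kr 3,726.25
Interest (12%/yr ÷ 12 = 1%/month): kr 29,810.00 × ((1 + 0.01)^10 − 1) = kr 3,118.7856…
Total = kr 29,810.00 + kr 3,726.2500 + kr 3,118.7856… = kr 36,655.04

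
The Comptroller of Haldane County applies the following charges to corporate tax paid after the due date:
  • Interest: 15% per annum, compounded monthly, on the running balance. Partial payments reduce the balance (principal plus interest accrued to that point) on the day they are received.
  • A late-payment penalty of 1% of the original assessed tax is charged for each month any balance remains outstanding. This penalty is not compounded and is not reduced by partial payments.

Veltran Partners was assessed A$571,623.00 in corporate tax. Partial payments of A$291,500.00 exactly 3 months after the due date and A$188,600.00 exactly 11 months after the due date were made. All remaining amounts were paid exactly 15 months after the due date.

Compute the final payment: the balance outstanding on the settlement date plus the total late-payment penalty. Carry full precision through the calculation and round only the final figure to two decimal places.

Monthly rate = 15% ÷ 12 = 1.25%
Balance at month 3: A$571,623.0000 × (1 + 0.0125)^3 = A$593,327.9272…
After A$291,500.00 payment: A$593,327.9272… − A$291,500.00 = A$301,827.9272…
Balance at month 11: A$301,827.9272… × (1 + 0.0125)^8 = A$333,364.7506…
After A$188,600.00 payment: A$333,364.7506… − A$188,600.00 = A$144,764.7506…
Balance at month 15: A$144,764.7506… × (1 + 0.0125)^4 = A$152,139.8396…
Penalty: 15 × 1% × A$571,623.00 = A$85,743.45
Final settlement = outstanding balance + penalty = A$152,139.8396… + A$85,743.45 = A$237,883.29

A$237,883.29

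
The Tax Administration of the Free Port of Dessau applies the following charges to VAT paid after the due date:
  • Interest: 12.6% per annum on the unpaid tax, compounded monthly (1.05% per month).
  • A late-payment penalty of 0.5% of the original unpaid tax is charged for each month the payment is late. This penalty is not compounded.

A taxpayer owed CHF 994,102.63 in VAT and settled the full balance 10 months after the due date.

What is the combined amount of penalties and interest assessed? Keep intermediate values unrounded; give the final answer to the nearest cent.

Late-payment penalty: 10 × 0.5% × CHF 994,102.63 = CHF 49,705.13…
Interest: CHF 994,102.63 × ((1 + 0.0105)^10 − 1) = CHF 994,102.63 × 0.1101028… = CHF 109,453.4334…
Penalties + interest = CHF 49,705.1315 + CHF 109,453.4334… = CHF 159,158.56

CHF 159,158.56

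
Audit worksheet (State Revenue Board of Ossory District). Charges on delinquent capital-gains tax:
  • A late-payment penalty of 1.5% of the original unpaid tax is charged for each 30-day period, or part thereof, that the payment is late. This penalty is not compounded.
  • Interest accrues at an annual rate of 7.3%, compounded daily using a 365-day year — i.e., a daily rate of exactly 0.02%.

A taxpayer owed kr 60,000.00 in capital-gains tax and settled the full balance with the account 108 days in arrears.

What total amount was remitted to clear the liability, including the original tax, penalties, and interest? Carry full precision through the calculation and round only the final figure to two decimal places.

Penalty periods: ⌈108/30⌉ = 4; penalty = 4 × 1.5% × kr 60,000.00 = kr 3,600.00
Interest: kr 60,000.00 × ((1 + 0.0002)^108 − 1) = kr 60,000.00 × 0.02183276… = kr 1,309.9657…
Total = kr 60,000.00 + kr 3,600.0000 + kr 1,309.9657… = kr 64,909.97

kr 64,909.97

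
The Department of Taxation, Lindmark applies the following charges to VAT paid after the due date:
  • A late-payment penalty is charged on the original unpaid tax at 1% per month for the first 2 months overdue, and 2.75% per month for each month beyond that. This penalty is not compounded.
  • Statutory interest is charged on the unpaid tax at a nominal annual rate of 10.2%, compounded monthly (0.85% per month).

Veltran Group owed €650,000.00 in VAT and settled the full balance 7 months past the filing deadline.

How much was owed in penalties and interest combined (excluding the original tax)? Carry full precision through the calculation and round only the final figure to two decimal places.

Penalty, months 1–2: 2 × 1% × €650,000.00 = €13,000.00
Penalty, months 3–7: 5 × 2.75% × €650,000.00 = €89,375.00
Interest: €650,000.00 × ((1 + 0.0085)^7 − 1) = €650,000.00 × 0.0610389… = €39,675.3032…
Penalties + interest = €102,375.0000 + €39,675.3032… = €142,050.30

€142,050.30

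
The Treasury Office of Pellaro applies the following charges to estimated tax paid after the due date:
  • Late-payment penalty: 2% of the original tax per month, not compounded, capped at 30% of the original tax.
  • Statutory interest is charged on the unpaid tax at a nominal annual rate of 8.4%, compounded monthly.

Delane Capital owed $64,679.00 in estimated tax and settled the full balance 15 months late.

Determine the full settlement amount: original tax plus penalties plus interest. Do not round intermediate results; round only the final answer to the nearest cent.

$91,217.08

Penalty (uncapped): 15 × 2% × $64,679.00 = $19,403.70; cap = 30% × $64,679.00 = $19,403.70 → penalty = $19,403.70
Interest (8.4%/yr ÷ 12 = 0.7%/month): $64,679.00 × ((1 + 0.007)^15 − 1) = $7,134.3779…
Total = $64,679.00 + $19,403.7000 + $7,134.3779… = $91,217.08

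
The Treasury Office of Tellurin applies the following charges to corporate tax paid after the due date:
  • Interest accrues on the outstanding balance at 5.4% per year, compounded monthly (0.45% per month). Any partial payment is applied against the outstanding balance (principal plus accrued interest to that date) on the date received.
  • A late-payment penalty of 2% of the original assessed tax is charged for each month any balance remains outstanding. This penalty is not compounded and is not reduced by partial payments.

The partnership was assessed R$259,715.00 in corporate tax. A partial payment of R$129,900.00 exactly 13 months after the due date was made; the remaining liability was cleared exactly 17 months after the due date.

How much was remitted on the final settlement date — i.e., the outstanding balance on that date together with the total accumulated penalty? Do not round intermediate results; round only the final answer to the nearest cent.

R$236,363.87

Balance at month 13: R$259,715.0000 × (1 + 0.0045)^13 = R$275,325.3927…
After R$129,900.00 payment: R$275,325.3927… − R$129,900.00 = R$145,425.3927…
Balance at month 17: R$145,425.3927… × (1 + 0.0045)^4 = R$148,060.7721…
Penalty: 17 × 2% × R$259,715.00 = R$88,303.10
Final settlement = outstanding balance + penalty = R$148,060.7721… + R$88,303.10 = R$236,363.87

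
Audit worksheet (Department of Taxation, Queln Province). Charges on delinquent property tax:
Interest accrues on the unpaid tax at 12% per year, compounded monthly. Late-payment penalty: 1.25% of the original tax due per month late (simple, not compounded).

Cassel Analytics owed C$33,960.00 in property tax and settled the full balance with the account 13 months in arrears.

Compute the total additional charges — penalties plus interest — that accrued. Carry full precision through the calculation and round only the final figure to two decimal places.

C$10,208.15

Late-payment penalty = 1.25% × C$33,960.00 × 13 mo = C$5,518.50
Interest (12%/yr ÷ 12 = 1%/month): C$33,960.00 × ((1 + 0.01)^13 − 1) = C$4,689.6478…
Penalties + interest = C$5,518.5000 + C$4,689.6478… = C$10,208.15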